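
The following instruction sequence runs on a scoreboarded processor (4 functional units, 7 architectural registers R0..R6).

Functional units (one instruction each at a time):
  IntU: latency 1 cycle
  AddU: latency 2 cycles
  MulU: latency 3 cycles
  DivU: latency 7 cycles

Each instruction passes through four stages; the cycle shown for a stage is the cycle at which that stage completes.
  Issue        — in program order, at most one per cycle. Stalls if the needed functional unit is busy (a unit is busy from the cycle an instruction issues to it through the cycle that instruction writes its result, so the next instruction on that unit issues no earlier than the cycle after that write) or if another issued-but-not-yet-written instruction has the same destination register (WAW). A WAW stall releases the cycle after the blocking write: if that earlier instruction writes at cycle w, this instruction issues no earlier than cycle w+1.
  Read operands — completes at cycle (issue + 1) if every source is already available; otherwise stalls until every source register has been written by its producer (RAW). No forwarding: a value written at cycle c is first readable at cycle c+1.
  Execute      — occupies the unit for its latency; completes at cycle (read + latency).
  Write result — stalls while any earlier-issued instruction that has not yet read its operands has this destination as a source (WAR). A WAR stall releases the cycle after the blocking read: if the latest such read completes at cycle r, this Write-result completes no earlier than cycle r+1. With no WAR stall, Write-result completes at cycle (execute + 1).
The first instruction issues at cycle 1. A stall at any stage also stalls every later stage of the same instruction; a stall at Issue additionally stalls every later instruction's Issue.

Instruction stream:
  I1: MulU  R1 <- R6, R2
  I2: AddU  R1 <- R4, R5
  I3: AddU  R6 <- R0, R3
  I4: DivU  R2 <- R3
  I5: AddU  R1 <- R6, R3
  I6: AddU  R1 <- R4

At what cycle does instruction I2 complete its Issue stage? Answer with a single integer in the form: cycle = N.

cycle = 7

[I1] 1/2/5/6
[I2] 7/8/10/11  (WAW R1: wait I1 write@6)
[I3] 12/13/15/16  (struct: AddU busy until I2 writes@11)
[I4] 13/14/21/22
[I5] 17/18/20/21  (struct: AddU busy until I3 writes@16)
[I6] 22/23/25/26  (struct: AddU busy until I5 writes@21)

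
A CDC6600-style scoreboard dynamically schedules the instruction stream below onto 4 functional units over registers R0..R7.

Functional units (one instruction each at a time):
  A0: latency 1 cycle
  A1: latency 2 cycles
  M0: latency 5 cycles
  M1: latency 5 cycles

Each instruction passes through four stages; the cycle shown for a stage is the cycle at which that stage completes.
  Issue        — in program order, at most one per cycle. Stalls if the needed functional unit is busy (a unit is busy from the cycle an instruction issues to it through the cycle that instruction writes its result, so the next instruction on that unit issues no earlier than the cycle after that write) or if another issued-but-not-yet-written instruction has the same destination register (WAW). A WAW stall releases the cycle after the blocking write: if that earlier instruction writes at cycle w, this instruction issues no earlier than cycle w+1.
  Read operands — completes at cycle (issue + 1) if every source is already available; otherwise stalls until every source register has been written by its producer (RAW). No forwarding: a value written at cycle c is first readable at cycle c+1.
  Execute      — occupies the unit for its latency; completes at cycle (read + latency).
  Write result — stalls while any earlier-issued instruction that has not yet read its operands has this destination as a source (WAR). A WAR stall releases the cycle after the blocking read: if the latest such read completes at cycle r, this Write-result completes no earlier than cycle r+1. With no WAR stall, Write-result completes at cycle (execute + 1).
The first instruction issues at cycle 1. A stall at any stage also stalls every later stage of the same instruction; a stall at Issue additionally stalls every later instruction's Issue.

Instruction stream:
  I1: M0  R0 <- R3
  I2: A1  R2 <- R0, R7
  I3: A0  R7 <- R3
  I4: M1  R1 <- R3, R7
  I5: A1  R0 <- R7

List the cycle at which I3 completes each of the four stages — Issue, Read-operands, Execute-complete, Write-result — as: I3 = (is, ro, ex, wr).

I3 = (3, 4, 5, 10)

c1: I1 dispatched to M0
c2: I1 operands ready | I2 dispatched to A1
c3: I3 dispatched to A0
c4: I3 operands ready | I4 dispatched to M1
c5: I3 complete
c7: I1 complete
c8: R0←I1
c9: I2 operands ready
c10: R7←I3
c11: I2 complete | I4 operands ready
c12: R2←I2
c13: I5 dispatched to A1
c14: I5 operands ready
c16: I4 complete | I5 complete
c17: R1←I4 | R0←I5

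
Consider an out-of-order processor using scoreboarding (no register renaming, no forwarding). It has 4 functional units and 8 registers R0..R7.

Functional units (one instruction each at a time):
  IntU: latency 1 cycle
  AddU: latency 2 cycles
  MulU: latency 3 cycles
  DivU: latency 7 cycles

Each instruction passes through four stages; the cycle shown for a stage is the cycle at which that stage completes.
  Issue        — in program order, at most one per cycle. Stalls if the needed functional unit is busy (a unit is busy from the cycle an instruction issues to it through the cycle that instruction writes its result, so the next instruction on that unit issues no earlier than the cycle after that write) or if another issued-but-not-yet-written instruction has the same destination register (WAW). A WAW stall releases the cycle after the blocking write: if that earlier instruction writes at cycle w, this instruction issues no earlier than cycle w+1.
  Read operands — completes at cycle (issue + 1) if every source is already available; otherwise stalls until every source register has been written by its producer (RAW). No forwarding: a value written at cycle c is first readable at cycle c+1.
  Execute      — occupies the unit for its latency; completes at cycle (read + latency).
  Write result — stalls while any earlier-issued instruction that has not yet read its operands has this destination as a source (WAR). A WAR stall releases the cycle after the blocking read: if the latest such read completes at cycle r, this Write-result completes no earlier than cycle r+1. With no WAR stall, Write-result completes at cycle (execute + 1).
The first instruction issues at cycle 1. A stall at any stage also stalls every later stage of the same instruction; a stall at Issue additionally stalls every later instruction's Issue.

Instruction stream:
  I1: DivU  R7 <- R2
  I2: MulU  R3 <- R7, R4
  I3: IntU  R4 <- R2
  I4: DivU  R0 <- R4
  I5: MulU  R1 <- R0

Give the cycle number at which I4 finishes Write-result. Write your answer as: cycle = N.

cycle = 21

t=1  I1 dispatched to DivU
t=2  I1 operands ready, I2 dispatched to MulU
t=3  I3 dispatched to IntU
t=4  I3 operands ready
t=5  I3 complete
t=9  I1 complete
t=10  R7←I1
t=11  I2 operands ready, I4 dispatched to DivU
t=12  R4←I3
t=13  I4 operands ready
t=14  I2 complete
t=15  R3←I2
t=16  I5 dispatched to MulU
t=20  I4 complete
t=21  R0←I4
t=22  I5 operands ready
t=25  I5 complete
t=26  R1←I5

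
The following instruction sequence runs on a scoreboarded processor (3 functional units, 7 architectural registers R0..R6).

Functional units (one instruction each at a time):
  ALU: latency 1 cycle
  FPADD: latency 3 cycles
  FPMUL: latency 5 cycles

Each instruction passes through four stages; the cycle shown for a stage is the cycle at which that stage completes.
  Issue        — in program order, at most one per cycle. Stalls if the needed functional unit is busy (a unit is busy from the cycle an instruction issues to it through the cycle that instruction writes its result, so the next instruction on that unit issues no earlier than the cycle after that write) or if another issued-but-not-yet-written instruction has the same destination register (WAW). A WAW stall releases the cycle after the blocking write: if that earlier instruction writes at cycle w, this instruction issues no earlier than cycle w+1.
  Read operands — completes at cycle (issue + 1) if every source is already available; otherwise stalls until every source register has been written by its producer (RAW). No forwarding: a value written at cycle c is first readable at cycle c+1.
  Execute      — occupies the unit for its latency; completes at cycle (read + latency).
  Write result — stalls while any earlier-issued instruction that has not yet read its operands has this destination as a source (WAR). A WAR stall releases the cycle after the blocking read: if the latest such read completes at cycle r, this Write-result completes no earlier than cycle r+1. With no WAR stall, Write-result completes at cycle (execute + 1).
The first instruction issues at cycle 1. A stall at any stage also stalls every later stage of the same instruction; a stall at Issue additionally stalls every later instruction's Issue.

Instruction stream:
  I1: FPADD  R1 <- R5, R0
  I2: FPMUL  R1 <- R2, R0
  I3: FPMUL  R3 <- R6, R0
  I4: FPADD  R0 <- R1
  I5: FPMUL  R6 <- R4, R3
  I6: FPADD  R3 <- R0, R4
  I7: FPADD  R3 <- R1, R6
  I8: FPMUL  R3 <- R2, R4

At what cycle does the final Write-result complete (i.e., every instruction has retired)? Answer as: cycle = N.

cycle = 43

[1] I1 dispatched to FPADD
[2] I1 operands ready
[5] I1 complete
[6] R1←I1
[7] I2 dispatched to FPMUL
[8] I2 operands ready
[13] I2 complete
[14] R1←I2
[15] I3 dispatched to FPMUL
[16] I3 operands ready · I4 dispatched to FPADD
[17] I4 operands ready
[20] I4 complete
[21] I3 complete · R0←I4
[22] R3←I3
[23] I5 dispatched to FPMUL
[24] I5 operands ready · I6 dispatched to FPADD
[25] I6 operands ready
[28] I6 complete
[29] I5 complete · R3←I6
[30] R6←I5 · I7 dispatched to FPADD
[31] I7 operands ready
[34] I7 complete
[35] R3←I7
[36] I8 dispatched to FPMUL
[37] I8 operands ready
[42] I8 complete
[43] R3←I8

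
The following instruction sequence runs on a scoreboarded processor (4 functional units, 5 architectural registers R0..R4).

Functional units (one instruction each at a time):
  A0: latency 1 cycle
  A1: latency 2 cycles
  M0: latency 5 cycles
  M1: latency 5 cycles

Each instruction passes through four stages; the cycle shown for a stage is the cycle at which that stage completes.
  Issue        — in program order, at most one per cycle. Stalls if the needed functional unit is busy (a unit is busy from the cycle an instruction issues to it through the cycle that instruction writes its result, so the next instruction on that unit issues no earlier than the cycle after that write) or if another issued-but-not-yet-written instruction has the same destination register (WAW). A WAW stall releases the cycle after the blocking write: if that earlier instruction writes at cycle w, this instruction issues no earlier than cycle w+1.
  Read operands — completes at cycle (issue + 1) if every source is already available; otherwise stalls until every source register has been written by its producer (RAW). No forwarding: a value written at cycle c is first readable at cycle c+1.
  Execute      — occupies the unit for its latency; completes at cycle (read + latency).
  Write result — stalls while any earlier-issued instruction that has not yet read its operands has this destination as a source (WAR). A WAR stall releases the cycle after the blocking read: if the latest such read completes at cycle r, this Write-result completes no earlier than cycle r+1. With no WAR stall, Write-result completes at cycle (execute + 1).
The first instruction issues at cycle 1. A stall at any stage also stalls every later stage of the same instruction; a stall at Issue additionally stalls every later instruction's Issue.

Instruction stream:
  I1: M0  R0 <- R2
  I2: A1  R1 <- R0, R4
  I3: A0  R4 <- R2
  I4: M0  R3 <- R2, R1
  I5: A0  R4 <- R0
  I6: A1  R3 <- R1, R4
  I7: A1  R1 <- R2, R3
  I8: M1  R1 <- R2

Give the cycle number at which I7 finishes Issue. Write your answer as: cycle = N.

cycle = 25

[I1] 1/2/7/8
[I2] 2/9/11/12  (RAW R0: wait I1 write@8)
[I3] 3/4/5/10  (WAR R4: wait I2 read@9)
[I4] 9/13/18/19  (struct: M0 busy until I1 writes@8; RAW R1: wait I2 write@12)
[I5] 11/12/13/14  (struct: A0 busy until I3 writes@10)
[I6] 20/21/23/24  (WAW R3: wait I4 write@19)
[I7] 25/26/28/29  (struct: A1 busy until I6 writes@24)
[I8] 30/31/36/37  (WAW R1: wait I7 write@29)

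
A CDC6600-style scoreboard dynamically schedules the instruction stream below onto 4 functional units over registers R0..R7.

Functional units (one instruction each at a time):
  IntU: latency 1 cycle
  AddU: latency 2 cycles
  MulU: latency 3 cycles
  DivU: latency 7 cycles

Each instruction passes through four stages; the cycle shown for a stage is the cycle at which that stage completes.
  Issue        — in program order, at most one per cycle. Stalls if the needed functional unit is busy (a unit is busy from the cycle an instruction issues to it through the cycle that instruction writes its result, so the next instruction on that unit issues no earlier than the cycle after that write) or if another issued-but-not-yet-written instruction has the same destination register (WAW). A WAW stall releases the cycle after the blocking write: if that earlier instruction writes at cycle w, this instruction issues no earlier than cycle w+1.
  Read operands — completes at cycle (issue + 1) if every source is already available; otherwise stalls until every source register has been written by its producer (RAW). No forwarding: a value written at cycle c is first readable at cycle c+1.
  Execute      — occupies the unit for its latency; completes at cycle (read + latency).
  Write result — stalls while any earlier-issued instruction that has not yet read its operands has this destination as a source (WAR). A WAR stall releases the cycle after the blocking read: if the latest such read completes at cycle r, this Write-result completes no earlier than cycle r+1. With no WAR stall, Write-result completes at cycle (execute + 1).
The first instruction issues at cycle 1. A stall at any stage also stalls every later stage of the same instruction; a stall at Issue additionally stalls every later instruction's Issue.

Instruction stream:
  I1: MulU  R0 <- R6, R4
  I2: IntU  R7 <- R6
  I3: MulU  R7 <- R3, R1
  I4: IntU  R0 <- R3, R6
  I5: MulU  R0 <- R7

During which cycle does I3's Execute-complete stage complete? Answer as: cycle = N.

t=1  I1 issues→MulU
t=2  I1 reads, I2 issues→IntU
t=3  I2 reads
t=4  I2 exec-done
t=5  I1 exec-done, I2 writes R7
t=6  I1 writes R0
t=7  I3 issues→MulU
t=8  I3 reads, I4 issues→IntU
t=9  I4 reads
t=10  I4 exec-done
t=11  I3 exec-done, I4 writes R0
t=12  I3 writes R7
t=13  I5 issues→MulU
t=14  I5 reads
t=17  I5 exec-done
t=18  I5 writes R0

cycle = 11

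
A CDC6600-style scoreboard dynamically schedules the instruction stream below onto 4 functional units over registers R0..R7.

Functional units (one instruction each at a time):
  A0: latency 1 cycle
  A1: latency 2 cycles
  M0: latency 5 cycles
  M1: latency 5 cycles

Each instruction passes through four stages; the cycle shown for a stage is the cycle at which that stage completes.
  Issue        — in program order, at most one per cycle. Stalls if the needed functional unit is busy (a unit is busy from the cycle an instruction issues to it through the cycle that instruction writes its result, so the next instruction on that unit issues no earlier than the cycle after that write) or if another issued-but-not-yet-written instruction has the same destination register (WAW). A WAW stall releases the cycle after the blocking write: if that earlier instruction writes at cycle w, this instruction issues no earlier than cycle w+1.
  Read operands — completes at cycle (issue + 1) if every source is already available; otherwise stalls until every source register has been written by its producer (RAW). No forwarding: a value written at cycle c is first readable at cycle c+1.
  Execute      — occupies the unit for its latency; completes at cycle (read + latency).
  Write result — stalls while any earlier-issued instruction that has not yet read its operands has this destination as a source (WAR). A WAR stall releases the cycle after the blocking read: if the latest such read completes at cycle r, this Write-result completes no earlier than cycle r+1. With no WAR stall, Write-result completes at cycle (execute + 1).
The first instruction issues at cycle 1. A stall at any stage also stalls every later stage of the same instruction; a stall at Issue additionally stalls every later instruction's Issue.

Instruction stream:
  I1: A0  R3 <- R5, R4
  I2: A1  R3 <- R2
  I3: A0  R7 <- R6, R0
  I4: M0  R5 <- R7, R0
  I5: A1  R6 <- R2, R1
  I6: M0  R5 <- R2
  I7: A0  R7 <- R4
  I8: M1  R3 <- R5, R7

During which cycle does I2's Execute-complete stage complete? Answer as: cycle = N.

[I1] 1/2/3/4
[I2] 5/6/8/9  (WAW R3: wait I1 write@4)
[I3] 6/7/8/9
[I4] 7/10/15/16  (RAW R7: wait I3 write@9)
[I5] 10/11/13/14  (struct: A1 busy until I2 writes@9)
[I6] 17/18/23/24  (struct: M0 busy until I4 writes@16)
[I7] 18/19/20/21
[I8] 19/25/30/31  (RAW R5: wait I6 write@24)

cycle = 8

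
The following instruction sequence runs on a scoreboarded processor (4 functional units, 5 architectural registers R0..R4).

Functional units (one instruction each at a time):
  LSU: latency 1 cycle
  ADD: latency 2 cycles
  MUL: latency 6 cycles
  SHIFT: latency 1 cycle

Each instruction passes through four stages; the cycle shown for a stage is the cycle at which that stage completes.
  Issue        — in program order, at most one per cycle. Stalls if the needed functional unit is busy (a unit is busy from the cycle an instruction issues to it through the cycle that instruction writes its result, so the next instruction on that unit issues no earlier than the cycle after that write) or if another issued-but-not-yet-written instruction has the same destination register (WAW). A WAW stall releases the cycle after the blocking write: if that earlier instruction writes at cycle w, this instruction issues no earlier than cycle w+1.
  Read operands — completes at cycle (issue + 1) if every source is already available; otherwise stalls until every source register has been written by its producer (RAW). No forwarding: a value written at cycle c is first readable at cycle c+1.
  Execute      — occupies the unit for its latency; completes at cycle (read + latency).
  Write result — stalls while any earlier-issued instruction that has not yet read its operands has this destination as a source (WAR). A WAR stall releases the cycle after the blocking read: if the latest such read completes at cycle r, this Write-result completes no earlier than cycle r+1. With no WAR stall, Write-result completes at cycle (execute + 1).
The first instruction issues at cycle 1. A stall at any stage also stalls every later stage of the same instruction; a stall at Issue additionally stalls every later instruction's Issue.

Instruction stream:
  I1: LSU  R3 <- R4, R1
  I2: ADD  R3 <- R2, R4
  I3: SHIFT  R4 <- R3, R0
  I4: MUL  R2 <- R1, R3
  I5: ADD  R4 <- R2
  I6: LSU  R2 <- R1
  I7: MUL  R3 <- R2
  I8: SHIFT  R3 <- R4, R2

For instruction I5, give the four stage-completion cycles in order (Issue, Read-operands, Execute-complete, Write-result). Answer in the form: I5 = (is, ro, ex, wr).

1) issue 1, read 2, done 3, write 4
2) issue 5, read 6, done 8, write 9  <WAW R3: wait I1 write@4>
3) issue 6, read 10, done 11, write 12  <RAW R3: wait I2 write@9>
4) issue 7, read 10, done 16, write 17  <RAW R3: wait I2 write@9>
5) issue 13, read 18, done 20, write 21  <WAW R4: wait I3 write@12 / RAW R2: wait I4 write@17>
6) issue 18, read 19, done 20, write 21  <WAW R2: wait I4 write@17>
7) issue 19, read 22, done 28, write 29  <RAW R2: wait I6 write@21>
8) issue 30, read 31, done 32, write 33  <WAW R3: wait I7 write@29>

I5 = (13, 18, 20, 21)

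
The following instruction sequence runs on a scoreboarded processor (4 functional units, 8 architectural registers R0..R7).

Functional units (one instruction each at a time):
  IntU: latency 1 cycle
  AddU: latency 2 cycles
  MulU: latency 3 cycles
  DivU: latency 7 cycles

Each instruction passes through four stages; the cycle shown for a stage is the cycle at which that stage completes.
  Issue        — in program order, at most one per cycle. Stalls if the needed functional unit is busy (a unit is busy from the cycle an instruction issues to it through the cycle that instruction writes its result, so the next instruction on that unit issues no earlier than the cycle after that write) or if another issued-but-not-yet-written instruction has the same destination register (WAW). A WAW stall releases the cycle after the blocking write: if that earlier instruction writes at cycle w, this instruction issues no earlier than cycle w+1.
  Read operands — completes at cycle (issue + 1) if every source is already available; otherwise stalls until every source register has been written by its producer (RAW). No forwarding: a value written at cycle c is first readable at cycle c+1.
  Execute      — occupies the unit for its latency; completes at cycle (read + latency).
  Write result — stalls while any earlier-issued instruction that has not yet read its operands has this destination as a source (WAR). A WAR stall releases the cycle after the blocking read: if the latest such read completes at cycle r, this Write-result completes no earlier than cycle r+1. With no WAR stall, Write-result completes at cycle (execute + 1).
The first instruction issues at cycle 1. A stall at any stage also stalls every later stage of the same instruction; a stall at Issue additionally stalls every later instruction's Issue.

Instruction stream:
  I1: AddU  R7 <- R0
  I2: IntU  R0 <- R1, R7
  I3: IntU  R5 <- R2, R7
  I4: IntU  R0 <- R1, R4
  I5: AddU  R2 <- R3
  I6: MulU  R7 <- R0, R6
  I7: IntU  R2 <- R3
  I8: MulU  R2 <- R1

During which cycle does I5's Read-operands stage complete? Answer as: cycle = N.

  I1 | 1 | 2 | 4 | 5
  I2 | 2 | 6 | 7 | 8   RAW R7: wait I1 write@5
  I3 | 9 | 10 | 11 | 12   struct: IntU busy until I2 writes@8
  I4 | 13 | 14 | 15 | 16   struct: IntU busy until I3 writes@12
  I5 | 14 | 15 | 17 | 18
  I6 | 15 | 17 | 20 | 21   RAW R0: wait I4 write@16
  I7 | 19 | 20 | 21 | 22   WAW R2: wait I5 write@18
  I8 | 23 | 24 | 27 | 28   WAW R2: wait I7 write@22

cycle = 15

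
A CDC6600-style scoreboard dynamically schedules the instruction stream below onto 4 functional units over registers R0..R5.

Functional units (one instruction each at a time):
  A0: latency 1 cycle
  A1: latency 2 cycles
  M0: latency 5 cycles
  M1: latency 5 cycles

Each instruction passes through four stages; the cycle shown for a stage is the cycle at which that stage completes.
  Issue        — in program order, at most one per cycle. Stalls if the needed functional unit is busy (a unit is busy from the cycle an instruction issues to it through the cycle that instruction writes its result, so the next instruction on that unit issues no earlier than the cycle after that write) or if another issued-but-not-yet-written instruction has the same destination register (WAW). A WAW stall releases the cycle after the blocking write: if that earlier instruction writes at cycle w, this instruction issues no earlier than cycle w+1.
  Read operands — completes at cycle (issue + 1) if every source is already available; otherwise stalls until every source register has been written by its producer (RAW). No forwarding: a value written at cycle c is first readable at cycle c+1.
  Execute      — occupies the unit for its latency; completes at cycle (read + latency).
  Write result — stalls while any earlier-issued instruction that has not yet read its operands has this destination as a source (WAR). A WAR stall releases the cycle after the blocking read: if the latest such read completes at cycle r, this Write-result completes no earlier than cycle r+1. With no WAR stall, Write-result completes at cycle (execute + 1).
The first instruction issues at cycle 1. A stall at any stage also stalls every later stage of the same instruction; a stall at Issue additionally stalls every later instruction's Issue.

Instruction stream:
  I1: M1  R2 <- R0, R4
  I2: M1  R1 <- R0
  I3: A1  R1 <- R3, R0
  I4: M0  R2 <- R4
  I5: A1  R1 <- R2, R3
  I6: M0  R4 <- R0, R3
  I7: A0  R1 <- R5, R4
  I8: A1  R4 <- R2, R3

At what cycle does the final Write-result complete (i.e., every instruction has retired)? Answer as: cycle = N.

cycle 1: issue I1 (M1)
cycle 2: I1 read-ops
cycle 7: I1 finished on M1
cycle 8: I1→R2
cycle 9: issue I2 (M1)
cycle 10: I2 read-ops
cycle 15: I2 finished on M1
cycle 16: I2→R1
cycle 17: issue I3 (A1)
cycle 18: I3 read-ops | issue I4 (M0)
cycle 19: I4 read-ops
cycle 20: I3 finished on A1
cycle 21: I3→R1
cycle 22: issue I5 (A1)
cycle 24: I4 finished on M0
cycle 25: I4→R2
cycle 26: I5 read-ops | issue I6 (M0)
cycle 27: I6 read-ops
cycle 28: I5 finished on A1
cycle 29: I5→R1
cycle 30: issue I7 (A0)
cycle 32: I6 finished on M0
cycle 33: I6→R4
cycle 34: I7 read-ops | issue I8 (A1)
cycle 35: I7 finished on A0 | I8 read-ops
cycle 36: I7→R1
cycle 37: I8 finished on A1
cycle 38: I8→R4

cycle = 38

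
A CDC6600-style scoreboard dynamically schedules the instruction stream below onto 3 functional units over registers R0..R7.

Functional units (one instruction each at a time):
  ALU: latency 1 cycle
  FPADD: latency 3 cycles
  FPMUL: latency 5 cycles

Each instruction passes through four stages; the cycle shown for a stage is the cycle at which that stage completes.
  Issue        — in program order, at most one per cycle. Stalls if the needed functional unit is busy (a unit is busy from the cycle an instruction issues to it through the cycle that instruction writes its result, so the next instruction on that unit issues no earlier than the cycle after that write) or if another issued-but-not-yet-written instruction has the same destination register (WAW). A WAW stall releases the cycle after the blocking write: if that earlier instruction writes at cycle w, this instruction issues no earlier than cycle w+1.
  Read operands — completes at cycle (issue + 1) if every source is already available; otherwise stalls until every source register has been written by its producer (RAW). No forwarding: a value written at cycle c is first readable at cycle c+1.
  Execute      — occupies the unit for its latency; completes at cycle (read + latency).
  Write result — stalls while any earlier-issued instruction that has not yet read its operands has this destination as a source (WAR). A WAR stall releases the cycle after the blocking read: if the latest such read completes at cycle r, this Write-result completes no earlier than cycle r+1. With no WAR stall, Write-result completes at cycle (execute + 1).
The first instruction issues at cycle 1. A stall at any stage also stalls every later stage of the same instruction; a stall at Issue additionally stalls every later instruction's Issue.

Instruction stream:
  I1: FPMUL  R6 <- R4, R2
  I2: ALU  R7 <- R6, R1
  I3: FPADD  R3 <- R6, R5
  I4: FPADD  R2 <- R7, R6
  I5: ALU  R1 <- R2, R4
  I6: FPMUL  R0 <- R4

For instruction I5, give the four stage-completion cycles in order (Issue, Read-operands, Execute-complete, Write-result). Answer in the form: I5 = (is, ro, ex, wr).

cycle 1: issue I1 (FPMUL)
cycle 2: I1 read-ops | issue I2 (ALU)
cycle 3: issue I3 (FPADD)
cycle 7: I1 finished on FPMUL
cycle 8: I1→R6
cycle 9: I2 read-ops | I3 read-ops
cycle 10: I2 finished on ALU
cycle 11: I2→R7
cycle 12: I3 finished on FPADD
cycle 13: I3→R3
cycle 14: issue I4 (FPADD)
cycle 15: I4 read-ops | issue I5 (ALU)
cycle 16: issue I6 (FPMUL)
cycle 17: I6 read-ops
cycle 18: I4 finished on FPADD
cycle 19: I4→R2
cycle 20: I5 read-ops
cycle 21: I5 finished on ALU
cycle 22: I5→R1 | I6 finished on FPMUL
cycle 23: I6→R0

I5 = (15, 20, 21, 22)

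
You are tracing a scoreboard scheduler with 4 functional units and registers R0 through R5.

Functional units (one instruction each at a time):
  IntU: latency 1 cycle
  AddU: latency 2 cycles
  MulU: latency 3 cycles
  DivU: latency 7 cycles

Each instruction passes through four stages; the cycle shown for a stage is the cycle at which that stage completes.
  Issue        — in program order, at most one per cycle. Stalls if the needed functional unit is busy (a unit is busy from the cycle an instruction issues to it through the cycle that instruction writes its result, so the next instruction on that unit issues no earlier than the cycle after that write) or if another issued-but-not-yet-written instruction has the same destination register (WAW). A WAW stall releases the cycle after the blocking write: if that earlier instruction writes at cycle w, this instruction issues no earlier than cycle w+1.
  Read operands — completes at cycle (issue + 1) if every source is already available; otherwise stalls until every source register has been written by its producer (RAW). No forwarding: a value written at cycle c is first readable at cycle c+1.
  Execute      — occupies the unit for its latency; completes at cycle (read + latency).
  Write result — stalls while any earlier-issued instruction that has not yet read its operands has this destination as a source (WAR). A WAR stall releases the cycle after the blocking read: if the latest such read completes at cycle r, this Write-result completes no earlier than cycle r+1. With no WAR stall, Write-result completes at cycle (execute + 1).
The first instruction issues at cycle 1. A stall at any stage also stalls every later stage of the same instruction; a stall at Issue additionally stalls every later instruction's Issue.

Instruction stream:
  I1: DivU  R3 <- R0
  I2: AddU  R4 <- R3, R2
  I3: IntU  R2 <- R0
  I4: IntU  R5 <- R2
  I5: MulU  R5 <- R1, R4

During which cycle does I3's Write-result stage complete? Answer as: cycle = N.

cycle = 12

c1: I1 dispatched to DivU
c2: I1 operands ready, I2 dispatched to AddU
c3: I3 dispatched to IntU
c4: I3 operands ready
c5: I3 complete
c9: I1 complete
c10: R3←I1
c11: I2 operands ready
c12: R2←I3
c13: I2 complete, I4 dispatched to IntU
c14: R4←I2, I4 operands ready
c15: I4 complete
c16: R5←I4
c17: I5 dispatched to MulU
c18: I5 operands ready
c21: I5 complete
c22: R5←I5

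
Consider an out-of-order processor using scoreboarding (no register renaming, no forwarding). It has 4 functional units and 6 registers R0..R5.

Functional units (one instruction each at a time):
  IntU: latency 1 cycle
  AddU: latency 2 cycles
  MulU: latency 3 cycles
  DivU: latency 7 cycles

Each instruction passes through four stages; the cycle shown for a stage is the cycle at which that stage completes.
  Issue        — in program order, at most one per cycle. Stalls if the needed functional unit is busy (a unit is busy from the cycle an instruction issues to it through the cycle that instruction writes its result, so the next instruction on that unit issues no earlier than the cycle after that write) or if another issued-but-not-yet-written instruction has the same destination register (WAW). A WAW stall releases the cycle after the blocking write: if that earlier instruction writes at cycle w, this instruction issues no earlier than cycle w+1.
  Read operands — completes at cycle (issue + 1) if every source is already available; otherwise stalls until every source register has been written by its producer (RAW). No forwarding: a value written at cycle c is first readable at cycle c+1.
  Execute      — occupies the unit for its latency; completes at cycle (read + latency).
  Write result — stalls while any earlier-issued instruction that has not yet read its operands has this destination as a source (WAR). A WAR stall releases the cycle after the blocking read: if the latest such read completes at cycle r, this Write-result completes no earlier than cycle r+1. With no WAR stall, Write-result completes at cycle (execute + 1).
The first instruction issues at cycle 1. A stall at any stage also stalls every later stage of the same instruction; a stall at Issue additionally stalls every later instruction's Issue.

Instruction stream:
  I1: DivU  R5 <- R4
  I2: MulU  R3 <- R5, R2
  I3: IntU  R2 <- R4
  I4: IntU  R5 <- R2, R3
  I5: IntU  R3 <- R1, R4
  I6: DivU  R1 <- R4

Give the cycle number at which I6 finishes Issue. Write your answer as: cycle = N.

cycle = 20

[1] I1 dispatched to DivU
[2] I1 operands ready · I2 dispatched to MulU
[3] I3 dispatched to IntU
[4] I3 operands ready
[5] I3 complete
[9] I1 complete
[10] R5←I1
[11] I2 operands ready
[12] R2←I3
[13] I4 dispatched to IntU
[14] I2 complete
[15] R3←I2
[16] I4 operands ready
[17] I4 complete
[18] R5←I4
[19] I5 dispatched to IntU
[20] I5 operands ready · I6 dispatched to DivU
[21] I5 complete · I6 operands ready
[22] R3←I5
[28] I6 complete
[29] R1←I6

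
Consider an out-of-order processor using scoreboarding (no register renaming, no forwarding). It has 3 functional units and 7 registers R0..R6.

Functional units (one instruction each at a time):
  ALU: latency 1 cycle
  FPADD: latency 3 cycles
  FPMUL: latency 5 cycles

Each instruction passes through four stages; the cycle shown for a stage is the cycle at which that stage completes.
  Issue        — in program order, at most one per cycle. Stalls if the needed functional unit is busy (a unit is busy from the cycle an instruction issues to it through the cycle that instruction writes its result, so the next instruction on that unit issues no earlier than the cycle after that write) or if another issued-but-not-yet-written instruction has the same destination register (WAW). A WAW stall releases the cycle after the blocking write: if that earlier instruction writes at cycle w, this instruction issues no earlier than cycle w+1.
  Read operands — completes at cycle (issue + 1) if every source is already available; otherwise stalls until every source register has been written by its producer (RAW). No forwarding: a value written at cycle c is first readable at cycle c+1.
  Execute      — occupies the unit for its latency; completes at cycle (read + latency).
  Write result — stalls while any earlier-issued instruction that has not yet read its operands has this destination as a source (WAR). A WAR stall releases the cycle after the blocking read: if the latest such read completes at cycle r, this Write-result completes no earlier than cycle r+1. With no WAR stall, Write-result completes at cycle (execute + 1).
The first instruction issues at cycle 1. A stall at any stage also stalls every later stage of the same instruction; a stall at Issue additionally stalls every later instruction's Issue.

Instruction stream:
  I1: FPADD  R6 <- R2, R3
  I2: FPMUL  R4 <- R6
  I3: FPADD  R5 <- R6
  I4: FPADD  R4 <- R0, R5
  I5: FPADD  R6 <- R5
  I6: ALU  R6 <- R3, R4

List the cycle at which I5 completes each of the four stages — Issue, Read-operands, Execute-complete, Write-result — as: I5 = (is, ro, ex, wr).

t=1  issue I1 (FPADD)
t=2  I1 read-ops, issue I2 (FPMUL)
t=5  I1 finished on FPADD
t=6  I1→R6
t=7  I2 read-ops, issue I3 (FPADD)
t=8  I3 read-ops
t=11  I3 finished on FPADD
t=12  I2 finished on FPMUL, I3→R5
t=13  I2→R4
t=14  issue I4 (FPADD)
t=15  I4 read-ops
t=18  I4 finished on FPADD
t=19  I4→R4
t=20  issue I5 (FPADD)
t=21  I5 read-ops
t=24  I5 finished on FPADD
t=25  I5→R6
t=26  issue I6 (ALU)
t=27  I6 read-ops
t=28  I6 finished on ALU
t=29  I6→R6

I5 = (20, 21, 24, 25)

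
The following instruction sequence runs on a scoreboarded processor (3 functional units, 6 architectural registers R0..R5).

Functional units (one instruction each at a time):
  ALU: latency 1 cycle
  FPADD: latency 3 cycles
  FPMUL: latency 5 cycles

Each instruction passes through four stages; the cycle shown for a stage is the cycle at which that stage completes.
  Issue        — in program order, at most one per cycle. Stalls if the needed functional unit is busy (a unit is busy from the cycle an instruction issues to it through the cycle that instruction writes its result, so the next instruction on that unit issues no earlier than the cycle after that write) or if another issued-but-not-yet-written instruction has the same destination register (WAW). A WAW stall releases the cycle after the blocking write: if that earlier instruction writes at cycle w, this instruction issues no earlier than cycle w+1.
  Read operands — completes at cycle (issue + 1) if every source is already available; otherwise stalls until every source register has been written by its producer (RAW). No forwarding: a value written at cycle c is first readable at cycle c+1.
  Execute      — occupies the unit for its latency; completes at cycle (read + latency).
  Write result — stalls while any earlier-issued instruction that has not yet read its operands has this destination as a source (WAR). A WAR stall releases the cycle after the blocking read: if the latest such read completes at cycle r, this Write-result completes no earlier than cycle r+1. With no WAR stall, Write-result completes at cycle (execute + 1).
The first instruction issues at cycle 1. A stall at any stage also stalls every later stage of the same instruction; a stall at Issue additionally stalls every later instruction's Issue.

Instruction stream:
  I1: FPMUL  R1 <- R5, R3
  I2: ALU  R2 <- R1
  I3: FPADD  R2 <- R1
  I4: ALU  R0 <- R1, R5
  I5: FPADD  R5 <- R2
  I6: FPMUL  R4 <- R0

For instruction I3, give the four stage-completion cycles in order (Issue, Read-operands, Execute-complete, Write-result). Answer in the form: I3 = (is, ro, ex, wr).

I1  is:1  ro:2  ex:7  wr:8
I2  is:2  ro:9  ex:10  wr:11  — RAW R1: wait I1 write@8
I3  is:12  ro:13  ex:16  wr:17  — WAW R2: wait I2 write@11
I4  is:13  ro:14  ex:15  wr:16
I5  is:18  ro:19  ex:22  wr:23  — struct: FPADD busy until I3 writes@17
I6  is:19  ro:20  ex:25  wr:26

I3 = (12, 13, 16, 17)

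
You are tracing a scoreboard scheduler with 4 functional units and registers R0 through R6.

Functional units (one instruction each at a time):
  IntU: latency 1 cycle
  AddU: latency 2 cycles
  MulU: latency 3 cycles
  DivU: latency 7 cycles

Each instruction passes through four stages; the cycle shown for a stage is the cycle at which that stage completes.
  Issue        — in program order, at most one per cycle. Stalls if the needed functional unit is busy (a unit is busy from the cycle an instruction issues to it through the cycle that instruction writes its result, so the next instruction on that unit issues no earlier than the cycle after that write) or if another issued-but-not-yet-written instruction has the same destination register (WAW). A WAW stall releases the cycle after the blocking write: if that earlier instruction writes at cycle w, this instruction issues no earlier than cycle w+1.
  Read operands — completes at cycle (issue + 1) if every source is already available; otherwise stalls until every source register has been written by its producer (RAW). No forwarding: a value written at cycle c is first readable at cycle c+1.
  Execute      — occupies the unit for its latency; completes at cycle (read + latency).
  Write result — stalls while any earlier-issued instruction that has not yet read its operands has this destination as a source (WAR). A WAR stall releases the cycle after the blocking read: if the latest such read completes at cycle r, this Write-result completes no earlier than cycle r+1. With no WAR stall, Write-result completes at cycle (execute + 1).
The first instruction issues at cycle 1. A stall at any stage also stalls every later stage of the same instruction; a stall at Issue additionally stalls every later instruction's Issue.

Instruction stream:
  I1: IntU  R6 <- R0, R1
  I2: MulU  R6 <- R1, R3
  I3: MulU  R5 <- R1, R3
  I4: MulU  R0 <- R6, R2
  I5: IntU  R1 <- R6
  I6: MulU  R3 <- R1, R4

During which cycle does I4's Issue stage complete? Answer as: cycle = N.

cycle = 17

[1] I1 issues→IntU
[2] I1 reads
[3] I1 exec-done
[4] I1 writes R6
[5] I2 issues→MulU
[6] I2 reads
[9] I2 exec-done
[10] I2 writes R6
[11] I3 issues→MulU
[12] I3 reads
[15] I3 exec-done
[16] I3 writes R5
[17] I4 issues→MulU
[18] I4 reads · I5 issues→IntU
[19] I5 reads
[20] I5 exec-done
[21] I4 exec-done · I5 writes R1
[22] I4 writes R0
[23] I6 issues→MulU
[24] I6 reads
[27] I6 exec-done
[28] I6 writes R3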